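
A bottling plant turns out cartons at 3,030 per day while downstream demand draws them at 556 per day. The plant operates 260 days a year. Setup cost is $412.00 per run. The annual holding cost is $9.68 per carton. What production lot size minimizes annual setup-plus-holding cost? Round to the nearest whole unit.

Annual demand D = 556 × 260 = 144,560.
Production build-up factor (1 − d/p) = 1 − 556/3,030 = 0.8165.
Q* = √(2DS / (H(1 − d/p))) = √(2 × 144,560 × 412 / (9.68 × 0.8165)).
= √(119,117,440 / 7.9037) ≈ 3882.142.

Q* ≈ 3,882 cartons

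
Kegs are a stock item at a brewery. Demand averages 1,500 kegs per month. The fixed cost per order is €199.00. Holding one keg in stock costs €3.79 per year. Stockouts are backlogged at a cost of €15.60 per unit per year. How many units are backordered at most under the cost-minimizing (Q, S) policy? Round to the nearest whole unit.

S* ≈ 300 kegs

Annual demand D = 1,500 × 12 = 18,000.
With planned backorders, Q* = √(2DS/H) · √((H+B)/B).
√(2DS/H) = √(2 × 18,000 × 199 / 3.79) = 1374.859.
√((H+B)/B) = √((3.79+15.6)/15.6) = 1.1149.
Q* ≈ 1532.798.
S* = Q* · H/(H+B) = 1532.798 × 3.79/19.39 ≈ 299.603.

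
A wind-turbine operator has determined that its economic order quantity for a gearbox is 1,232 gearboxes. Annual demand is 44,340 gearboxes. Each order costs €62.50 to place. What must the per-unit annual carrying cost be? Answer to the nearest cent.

Invert the EOQ relation Q*² = 2DS/H.
From Q* = √(2DS/H): H = 2DS / Q*² = 2 × 44,340 × 62.5 / 1,232² = 3.6516.

H ≈ €3.65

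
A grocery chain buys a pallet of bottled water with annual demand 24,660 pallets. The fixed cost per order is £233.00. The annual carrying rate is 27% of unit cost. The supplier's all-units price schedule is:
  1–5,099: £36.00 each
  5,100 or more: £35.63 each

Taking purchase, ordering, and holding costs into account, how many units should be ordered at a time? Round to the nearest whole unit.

Holding cost per unit per year at price C is H = 0.27·C.
Evaluate total cost at each tier's feasible EOQ or, if the EOQ is below the tier, at the tier's minimum quantity.
EOQ at £36.00 = 1087.3 (feasible in tier 1): TC = 24,660×£36.00 + (24,660/1087.3)×233 + (1087.3/2)×0.27×£36.00 = £898,328.73.
EOQ at £35.63 = 1092.9 < 5100, so use break Q=5100: TC = 24,660×£35.63 + (24,660/5100.0)×233 + (5100.0/2)×0.27×£35.63 = £904,293.68.
Lowest total cost is £898,328.73 at Q = 1087.3.

Q* ≈ 1,087 pallets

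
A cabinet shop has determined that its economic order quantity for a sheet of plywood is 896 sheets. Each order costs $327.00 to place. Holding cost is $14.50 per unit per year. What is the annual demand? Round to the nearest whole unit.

D ≈ 17,799 sheets per year

The basic EOQ model gives Q* = √(2DS/H); rearrange for the unknown.
From Q* = √(2DS/H): D = Q*²H / (2S) = 896² × 14.5 / (2 × 327) = 17799.437.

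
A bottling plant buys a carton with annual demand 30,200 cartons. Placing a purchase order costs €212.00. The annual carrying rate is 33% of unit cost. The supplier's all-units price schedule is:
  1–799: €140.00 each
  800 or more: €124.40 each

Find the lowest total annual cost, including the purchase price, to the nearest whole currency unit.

Holding cost per unit per year at price C is H = 0.33·C.
Candidates are each tier's EOQ (if it falls in that tier) and each price-break quantity.
EOQ at €140.00 = 526.5 (feasible in tier 1): TC = 30,200×€140.00 + (30,200/526.5)×212 + (526.5/2)×0.33×€140.00 = €4,252,322.45.
EOQ at €124.40 = 558.5 < 800, so use break Q=800: TC = 30,200×€124.40 + (30,200/800.0)×212 + (800.0/2)×0.33×€124.40 = €3,781,303.80.
Lowest total cost among the candidates is at Q = 800.0.

TC* ≈ €3,781,304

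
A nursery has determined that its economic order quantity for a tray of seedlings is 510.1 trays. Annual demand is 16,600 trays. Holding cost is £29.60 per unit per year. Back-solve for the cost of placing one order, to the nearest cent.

The basic EOQ model gives Q* = √(2DS/H); rearrange for the unknown.
From Q* = √(2DS/H): S = Q*²H / (2D) = 510.1² × 29.6 / (2 × 16,600) = 231.9873.

S ≈ £231.99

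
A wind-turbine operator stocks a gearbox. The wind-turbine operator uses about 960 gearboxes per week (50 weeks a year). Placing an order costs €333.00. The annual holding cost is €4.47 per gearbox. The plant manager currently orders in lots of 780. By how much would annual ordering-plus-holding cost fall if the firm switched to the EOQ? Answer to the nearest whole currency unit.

Annual demand D = 960 × 50 = 48,000.
EOQ = √(2DS/H) = √(2 × 48,000 × 333 / 4.47) ≈ 2674.26.
Cost at Q* = (D/Q*)S + (Q*/2)H = √(2DSH) ≈ €11,953.95.
Cost at Q = 780: (48,000/780)×333 + (780/2)×4.47 = €20,492.31 + €1,743.30 = €22,235.61.
Excess = €22,235.61 − €11,953.95 = €10,281.66.

Extra cost ≈ €10,282 per year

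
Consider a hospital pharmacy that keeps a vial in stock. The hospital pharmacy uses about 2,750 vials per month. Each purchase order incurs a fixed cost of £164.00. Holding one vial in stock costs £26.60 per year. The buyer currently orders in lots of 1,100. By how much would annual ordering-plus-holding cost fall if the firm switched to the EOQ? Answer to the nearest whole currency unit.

Annual demand D = 2,750 × 12 = 33,000.
EOQ = √(2DS/H) = √(2 × 33,000 × 164 / 26.6) ≈ 637.90.
Cost at Q* = (D/Q*)S + (Q*/2)H = √(2DSH) ≈ £16,968.16.
Cost at Q = 1,100: (33,000/1,100)×164 + (1,100/2)×26.6 = £4,920.00 + £14,630.00 = £19,550.00.
Excess = £19,550.00 − £16,968.16 = £2,581.84.

Extra cost ≈ £2,582 per year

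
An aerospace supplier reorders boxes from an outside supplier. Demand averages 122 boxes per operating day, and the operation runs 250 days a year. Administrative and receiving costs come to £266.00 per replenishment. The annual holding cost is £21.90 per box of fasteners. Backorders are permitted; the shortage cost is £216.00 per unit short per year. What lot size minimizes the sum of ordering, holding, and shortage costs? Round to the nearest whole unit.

Q* ≈ 903 boxes

Annual demand D = 122 × 250 = 30,500.
With planned backorders, Q* = √(2DS/H) · √((H+B)/B).
√(2DS/H) = √(2 × 30,500 × 266 / 21.9) = 860.763.
√((H+B)/B) = √((21.9+216)/216) = 1.0495.
Q* ≈ 903.346.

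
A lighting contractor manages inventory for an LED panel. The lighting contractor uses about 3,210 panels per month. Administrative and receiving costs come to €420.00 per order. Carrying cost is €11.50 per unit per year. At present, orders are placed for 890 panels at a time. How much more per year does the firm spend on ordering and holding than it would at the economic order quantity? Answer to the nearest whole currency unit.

Extra cost ≈ €4,006 per year

Annual demand D = 3,210 × 12 = 38,520.
EOQ = √(2DS/H) = √(2 × 38,520 × 420 / 11.5) ≈ 1677.39.
Cost at Q* = (D/Q*)S + (Q*/2)H = √(2DSH) ≈ €19,289.98.
Cost at Q = 890: (38,520/890)×420 + (890/2)×11.5 = €18,177.98 + €5,117.50 = €23,295.48.
Excess = €23,295.48 − €19,289.98 = €4,005.50.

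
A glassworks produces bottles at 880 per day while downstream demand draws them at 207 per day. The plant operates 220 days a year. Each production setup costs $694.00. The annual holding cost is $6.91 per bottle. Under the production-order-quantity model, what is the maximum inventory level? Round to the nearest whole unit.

Annual demand D = 207 × 220 = 45,540.
Production build-up factor (1 − d/p) = 1 − 207/880 = 0.7648.
Q* = √(2DS / (H(1 − d/p))) = √(2 × 45,540 × 694 / (6.91 × 0.7648)).
= √(63,209,520 / 5.2846) ≈ 3458.486.
Maximum inventory = Q*(1 − d/p) = 3458.486 × 0.7648 ≈ 2644.956.

I_max ≈ 2,645 bottles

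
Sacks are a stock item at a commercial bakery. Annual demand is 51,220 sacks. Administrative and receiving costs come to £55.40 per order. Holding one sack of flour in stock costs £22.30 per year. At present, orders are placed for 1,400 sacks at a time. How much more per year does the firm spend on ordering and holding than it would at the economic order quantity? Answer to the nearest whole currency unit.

Extra cost ≈ £6,387 per year

EOQ = √(2DS/H) = √(2 × 51,220 × 55.4 / 22.3) ≈ 504.47.
Cost at Q* = (D/Q*)S + (Q*/2)H = √(2DSH) ≈ £11,249.73.
Cost at Q = 1,400: (51,220/1,400)×55.4 + (1,400/2)×22.3 = £2,026.85 + £15,610.00 = £17,636.85.
Excess = £17,636.85 − £11,249.73 = £6,387.12.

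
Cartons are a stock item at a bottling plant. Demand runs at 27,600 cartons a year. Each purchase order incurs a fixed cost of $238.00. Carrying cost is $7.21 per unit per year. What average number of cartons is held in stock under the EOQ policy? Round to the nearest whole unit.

EOQ = √(2DS/H) = √(2 × 27,600 × 238 / 7.21) ≈ 1349.87.
Average inventory = Q*/2 ≈ 1349.87 / 2 = 674.933.

Average inventory ≈ 675 cartons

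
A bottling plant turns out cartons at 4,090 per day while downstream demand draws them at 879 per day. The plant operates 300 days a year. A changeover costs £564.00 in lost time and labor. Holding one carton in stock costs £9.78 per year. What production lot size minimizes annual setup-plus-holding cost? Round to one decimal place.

Q* ≈ 6,224.2 cartons

Annual demand D = 879 × 300 = 263,700.
Production build-up factor (1 − d/p) = 1 − 879/4,090 = 0.7851.
Q* = √(2DS / (H(1 − d/p))) = √(2 × 263,700 × 564 / (9.78 × 0.7851)).
= √(297,453,600 / 7.6781) ≈ 6224.173.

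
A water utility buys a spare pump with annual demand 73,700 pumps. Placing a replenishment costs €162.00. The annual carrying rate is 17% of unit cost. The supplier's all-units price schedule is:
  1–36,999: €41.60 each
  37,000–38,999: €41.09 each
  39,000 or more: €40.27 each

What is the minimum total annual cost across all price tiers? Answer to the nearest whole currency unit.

TC* ≈ €3,078,915

Holding cost per unit per year at price C is H = 0.17·C.
Evaluate total cost at each tier's feasible EOQ or, if the EOQ is below the tier, at the tier's minimum quantity.
EOQ at €41.60 = 1837.5 (feasible in tier 1): TC = 73,700×€41.60 + (73,700/1837.5)×162 + (1837.5/2)×0.17×€41.60 = €3,078,915.03.
EOQ at €41.09 = 1848.9 < 37000, so use break Q=37000: TC = 73,700×€41.09 + (73,700/37000.0)×162 + (37000.0/2)×0.17×€41.09 = €3,157,883.74.
EOQ at €40.27 = 1867.6 < 39000, so use break Q=39000: TC = 73,700×€40.27 + (73,700/39000.0)×162 + (39000.0/2)×0.17×€40.27 = €3,101,700.19.
Lowest total cost among the candidates is at Q = 1837.5.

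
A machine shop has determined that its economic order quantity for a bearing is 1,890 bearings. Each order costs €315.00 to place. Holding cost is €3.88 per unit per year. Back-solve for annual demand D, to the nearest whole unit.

D ≈ 22,000 bearings per year

Squaring Q* = √(2DS/H) gives Q*² = 2DS/H.
From Q* = √(2DS/H): D = Q*²H / (2S) = 1,890² × 3.88 / (2 × 315) = 21999.600.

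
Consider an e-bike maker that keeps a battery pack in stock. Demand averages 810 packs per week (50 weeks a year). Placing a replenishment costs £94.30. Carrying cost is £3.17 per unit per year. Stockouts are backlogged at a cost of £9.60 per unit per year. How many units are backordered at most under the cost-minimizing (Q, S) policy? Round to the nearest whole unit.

S* ≈ 444 packs

Annual demand D = 810 × 50 = 40,500.
With planned backorders, Q* = √(2DS/H) · √((H+B)/B).
√(2DS/H) = √(2 × 40,500 × 94.3 / 3.17) = 1552.275.
√((H+B)/B) = √((3.17+9.6)/9.6) = 1.1533.
Q* ≈ 1790.311.
S* = Q* · H/(H+B) = 1790.311 × 3.17/12.77 ≈ 444.423.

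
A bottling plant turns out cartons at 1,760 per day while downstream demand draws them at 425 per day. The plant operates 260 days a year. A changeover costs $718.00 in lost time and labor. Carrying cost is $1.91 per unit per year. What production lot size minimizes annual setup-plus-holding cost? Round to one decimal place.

Q* ≈ 10,465.4 cartons

Annual demand D = 425 × 260 = 110,500.
Production build-up factor (1 − d/p) = 1 − 425/1,760 = 0.7585.
Q* = √(2DS / (H(1 − d/p))) = √(2 × 110,500 × 718 / (1.91 × 0.7585)).
= √(158,678,000 / 1.4488) ≈ 10465.437.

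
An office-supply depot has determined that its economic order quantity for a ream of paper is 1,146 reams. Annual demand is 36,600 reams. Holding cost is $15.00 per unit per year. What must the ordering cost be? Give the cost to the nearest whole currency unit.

The basic EOQ model gives Q* = √(2DS/H); rearrange for the unknown.
From Q* = √(2DS/H): S = Q*²H / (2D) = 1,146² × 15 / (2 × 36,600) = 269.1221.

S ≈ $269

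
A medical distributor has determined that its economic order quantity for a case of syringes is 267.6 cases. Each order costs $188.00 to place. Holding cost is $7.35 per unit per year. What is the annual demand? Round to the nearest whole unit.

Invert the EOQ relation Q*² = 2DS/H.
From Q* = √(2DS/H): D = Q*²H / (2S) = 267.6² × 7.35 / (2 × 188) = 1399.818.

D ≈ 1,400 cases per year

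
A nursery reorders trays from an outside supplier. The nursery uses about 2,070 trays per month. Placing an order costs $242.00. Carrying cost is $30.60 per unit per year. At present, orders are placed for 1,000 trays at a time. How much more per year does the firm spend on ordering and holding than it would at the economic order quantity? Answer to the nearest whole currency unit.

Extra cost ≈ $2,131 per year

Annual demand D = 2,070 × 12 = 24,840.
EOQ = √(2DS/H) = √(2 × 24,840 × 242 / 30.6) ≈ 626.81.
Cost at Q* = (D/Q*)S + (Q*/2)H = √(2DSH) ≈ $19,180.47.
Cost at Q = 1,000: (24,840/1,000)×242 + (1,000/2)×30.6 = $6,011.28 + $15,300.00 = $21,311.28.
Excess = $21,311.28 − $19,180.47 = $2,130.81.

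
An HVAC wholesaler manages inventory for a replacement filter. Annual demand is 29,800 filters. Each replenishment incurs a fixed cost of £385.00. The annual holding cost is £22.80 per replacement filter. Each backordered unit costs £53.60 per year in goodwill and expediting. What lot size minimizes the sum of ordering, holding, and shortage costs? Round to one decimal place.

With planned backorders, Q* = √(2DS/H) · √((H+B)/B).
√(2DS/H) = √(2 × 29,800 × 385 / 22.8) = 1003.197.
√((H+B)/B) = √((22.8+53.6)/53.6) = 1.1939.
Q* ≈ 1197.706.

Q* ≈ 1,197.7 filters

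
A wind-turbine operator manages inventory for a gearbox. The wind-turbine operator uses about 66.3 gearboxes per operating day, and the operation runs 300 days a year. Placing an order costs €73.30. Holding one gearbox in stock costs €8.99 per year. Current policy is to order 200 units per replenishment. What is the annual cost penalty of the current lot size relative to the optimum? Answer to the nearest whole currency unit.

Annual demand D = 66.3 × 300 = 19,890.
EOQ = √(2DS/H) = √(2 × 19,890 × 73.3 / 8.99) ≈ 569.51.
Cost at Q* = (D/Q*)S + (Q*/2)H = √(2DSH) ≈ €5,119.93.
Cost at Q = 200: (19,890/200)×73.3 + (200/2)×8.99 = €7,289.68 + €899.00 = €8,188.68.
Excess = €8,188.68 − €5,119.93 = €3,068.75.

Extra cost ≈ €3,069 per year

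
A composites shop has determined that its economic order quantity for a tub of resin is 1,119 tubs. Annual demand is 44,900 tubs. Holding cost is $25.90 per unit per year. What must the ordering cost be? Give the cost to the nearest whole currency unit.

Squaring Q* = √(2DS/H) gives Q*² = 2DS/H.
From Q* = √(2DS/H): S = Q*²H / (2D) = 1,119² × 25.9 / (2 × 44,900) = 361.1467.

S ≈ $361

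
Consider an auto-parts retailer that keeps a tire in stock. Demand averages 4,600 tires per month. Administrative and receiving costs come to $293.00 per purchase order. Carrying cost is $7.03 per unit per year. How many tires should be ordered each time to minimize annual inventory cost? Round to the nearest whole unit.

Q* ≈ 2,145 tires

Annual demand D = 4,600 × 12 = 55,200.
EOQ = √(2DS / H) = √(2 × 55,200 × 293 / 7.03).
= √(32,347,200 / 7.03) = √4,601,308.6771 ≈ 2145.066.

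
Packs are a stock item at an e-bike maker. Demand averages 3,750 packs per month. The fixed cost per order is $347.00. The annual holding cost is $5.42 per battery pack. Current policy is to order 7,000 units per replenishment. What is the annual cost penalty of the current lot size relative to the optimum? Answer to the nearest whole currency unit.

Annual demand D = 3,750 × 12 = 45,000.
EOQ = √(2DS/H) = √(2 × 45,000 × 347 / 5.42) ≈ 2400.42.
Cost at Q* = (D/Q*)S + (Q*/2)H = √(2DSH) ≈ $13,010.25.
Cost at Q = 7,000: (45,000/7,000)×347 + (7,000/2)×5.42 = $2,230.71 + $18,970.00 = $21,200.71.
Excess = $21,200.71 − $13,010.25 = $8,190.46.

Extra cost ≈ $8,190 per year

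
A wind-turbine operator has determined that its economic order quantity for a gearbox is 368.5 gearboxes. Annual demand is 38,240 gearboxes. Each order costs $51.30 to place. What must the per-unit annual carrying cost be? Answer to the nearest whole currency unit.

Squaring Q* = √(2DS/H) gives Q*² = 2DS/H.
From Q* = √(2DS/H): H = 2DS / Q*² = 2 × 38,240 × 51.3 / 368.5² = 28.8928.

H ≈ $29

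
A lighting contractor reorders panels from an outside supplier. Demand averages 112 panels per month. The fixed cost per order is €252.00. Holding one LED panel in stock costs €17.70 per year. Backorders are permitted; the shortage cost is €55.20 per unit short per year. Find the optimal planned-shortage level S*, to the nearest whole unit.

Annual demand D = 112 × 12 = 1,344.
With planned backorders, Q* = √(2DS/H) · √((H+B)/B).
√(2DS/H) = √(2 × 1,344 × 252 / 17.7) = 195.627.
√((H+B)/B) = √((17.7+55.2)/55.2) = 1.1492.
Q* ≈ 224.814.
S* = Q* · H/(H+B) = 224.814 × 17.7/72.9 ≈ 54.584.

S* ≈ 55 panels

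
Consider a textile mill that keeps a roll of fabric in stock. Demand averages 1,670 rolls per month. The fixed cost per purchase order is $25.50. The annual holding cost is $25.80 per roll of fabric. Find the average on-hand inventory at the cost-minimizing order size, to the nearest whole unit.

Average inventory ≈ 100 rolls

Annual demand D = 1,670 × 12 = 20,040.
EOQ = √(2DS/H) = √(2 × 20,040 × 25.5 / 25.8) ≈ 199.03.
Average inventory = Q*/2 ≈ 199.03 / 2 = 99.516.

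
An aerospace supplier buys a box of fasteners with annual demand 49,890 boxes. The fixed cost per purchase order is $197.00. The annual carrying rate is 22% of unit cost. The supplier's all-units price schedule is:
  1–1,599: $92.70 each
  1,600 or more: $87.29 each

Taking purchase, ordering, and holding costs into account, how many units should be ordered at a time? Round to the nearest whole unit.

Q* ≈ 1,600 boxes

Holding cost per unit per year at price C is H = 0.22·C.
Candidates are each tier's EOQ (if it falls in that tier) and each price-break quantity.
EOQ at $92.70 = 981.8 (feasible in tier 1): TC = 49,890×$92.70 + (49,890/981.8)×197 + (981.8/2)×0.22×$92.70 = $4,644,824.94.
EOQ at $87.29 = 1011.7 < 1600, so use break Q=1600: TC = 49,890×$87.29 + (49,890/1600.0)×197 + (1600.0/2)×0.22×$87.29 = $4,376,403.85.
Lowest total cost is $4,376,403.85 at Q = 1600.0.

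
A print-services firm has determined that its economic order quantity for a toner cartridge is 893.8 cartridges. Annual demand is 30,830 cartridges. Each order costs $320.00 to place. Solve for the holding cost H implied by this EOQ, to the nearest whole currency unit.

H ≈ $25

The basic EOQ model gives Q* = √(2DS/H); rearrange for the unknown.
From Q* = √(2DS/H): H = 2DS / Q*² = 2 × 30,830 × 320 / 893.8² = 24.6986.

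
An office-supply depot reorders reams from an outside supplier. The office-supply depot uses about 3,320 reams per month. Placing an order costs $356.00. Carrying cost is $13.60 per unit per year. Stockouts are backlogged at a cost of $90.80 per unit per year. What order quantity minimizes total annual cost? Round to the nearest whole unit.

Q* ≈ 1,549 reams

Annual demand D = 3,320 × 12 = 39,840.
With planned backorders, Q* = √(2DS/H) · √((H+B)/B).
√(2DS/H) = √(2 × 39,840 × 356 / 13.6) = 1444.210.
√((H+B)/B) = √((13.6+90.8)/90.8) = 1.0723.
Q* ≈ 1548.594.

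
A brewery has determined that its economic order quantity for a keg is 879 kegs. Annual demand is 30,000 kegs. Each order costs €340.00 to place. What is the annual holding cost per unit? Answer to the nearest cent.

H ≈ €26.40

Invert the EOQ relation Q*² = 2DS/H.
From Q* = √(2DS/H): H = 2DS / Q*² = 2 × 30,000 × 340 / 879² = 26.4029.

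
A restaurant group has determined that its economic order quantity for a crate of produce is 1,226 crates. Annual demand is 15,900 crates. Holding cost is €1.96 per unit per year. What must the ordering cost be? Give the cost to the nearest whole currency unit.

Squaring Q* = √(2DS/H) gives Q*² = 2DS/H.
From Q* = √(2DS/H): S = Q*²H / (2D) = 1,226² × 1.96 / (2 × 15,900) = 92.6424.

S ≈ €93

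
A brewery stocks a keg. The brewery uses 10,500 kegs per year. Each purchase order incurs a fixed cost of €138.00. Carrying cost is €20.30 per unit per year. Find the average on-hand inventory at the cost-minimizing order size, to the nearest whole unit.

EOQ = √(2DS/H) = √(2 × 10,500 × 138 / 20.3) ≈ 377.83.
Average inventory = Q*/2 ≈ 377.83 / 2 = 188.917.

Average inventory ≈ 189 kegs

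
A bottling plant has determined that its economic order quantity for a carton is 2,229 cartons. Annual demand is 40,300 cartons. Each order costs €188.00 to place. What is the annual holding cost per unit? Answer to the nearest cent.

H ≈ €3.05

Invert the EOQ relation Q*² = 2DS/H.
From Q* = √(2DS/H): H = 2DS / Q*² = 2 × 40,300 × 188 / 2,229² = 3.0498.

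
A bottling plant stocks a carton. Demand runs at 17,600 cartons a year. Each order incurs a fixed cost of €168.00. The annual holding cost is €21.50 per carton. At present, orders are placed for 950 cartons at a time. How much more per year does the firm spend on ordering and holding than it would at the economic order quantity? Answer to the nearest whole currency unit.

Extra cost ≈ €2,049 per year

EOQ = √(2DS/H) = √(2 × 17,600 × 168 / 21.5) ≈ 524.45.
Cost at Q* = (D/Q*)S + (Q*/2)H = √(2DSH) ≈ €11,275.74.
Cost at Q = 950: (17,600/950)×168 + (950/2)×21.5 = €3,112.42 + €10,212.50 = €13,324.92.
Excess = €13,324.92 − €11,275.74 = €2,049.18.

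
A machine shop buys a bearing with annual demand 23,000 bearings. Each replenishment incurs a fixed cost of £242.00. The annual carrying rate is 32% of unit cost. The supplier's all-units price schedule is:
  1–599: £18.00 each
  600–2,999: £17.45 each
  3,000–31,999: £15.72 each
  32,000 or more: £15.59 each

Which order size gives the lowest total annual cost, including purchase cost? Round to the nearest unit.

Q* ≈ 3,000 bearings

Holding cost per unit per year at price C is H = 0.32·C.
Evaluate total cost at each tier's feasible EOQ or, if the EOQ is below the tier, at the tier's minimum quantity.
Tier 1 (£18.00): EOQ = 1390.2 exceeds tier's upper bound 599, so this tier is dominated.
EOQ at £17.45 = 1411.9 (feasible in tier 2): TC = 23,000×£17.45 + (23,000/1411.9)×242 + (1411.9/2)×0.32×£17.45 = £409,234.23.
EOQ at £15.72 = 1487.6 < 3000, so use break Q=3000: TC = 23,000×£15.72 + (23,000/3000.0)×242 + (3000.0/2)×0.32×£15.72 = £370,960.93.
EOQ at £15.59 = 1493.8 < 32000, so use break Q=32000: TC = 23,000×£15.59 + (23,000/32000.0)×242 + (32000.0/2)×0.32×£15.59 = £438,564.74.
Lowest total cost is £370,960.93 at Q = 3000.0.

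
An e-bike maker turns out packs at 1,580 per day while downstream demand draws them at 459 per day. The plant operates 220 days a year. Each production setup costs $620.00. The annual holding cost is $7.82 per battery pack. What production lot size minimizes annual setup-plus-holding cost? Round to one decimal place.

Annual demand D = 459 × 220 = 100,980.
Production build-up factor (1 − d/p) = 1 − 459/1,580 = 0.7095.
Q* = √(2DS / (H(1 − d/p))) = √(2 × 100,980 × 620 / (7.82 × 0.7095)).
= √(125,215,200 / 5.5482) ≈ 4750.626.

Q* ≈ 4,750.6 packs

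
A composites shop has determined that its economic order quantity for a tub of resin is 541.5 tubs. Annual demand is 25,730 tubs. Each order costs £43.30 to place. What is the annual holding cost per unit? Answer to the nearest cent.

H ≈ £7.60

The basic EOQ model gives Q* = √(2DS/H); rearrange for the unknown.
From Q* = √(2DS/H): H = 2DS / Q*² = 2 × 25,730 × 43.3 / 541.5² = 7.5991.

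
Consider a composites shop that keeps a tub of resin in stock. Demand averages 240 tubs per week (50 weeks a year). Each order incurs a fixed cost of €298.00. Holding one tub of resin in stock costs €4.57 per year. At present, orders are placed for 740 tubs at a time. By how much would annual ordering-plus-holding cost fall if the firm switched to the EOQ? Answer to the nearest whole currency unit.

Annual demand D = 240 × 50 = 12,000.
EOQ = √(2DS/H) = √(2 × 12,000 × 298 / 4.57) ≈ 1251.00.
Cost at Q* = (D/Q*)S + (Q*/2)H = √(2DSH) ≈ €5,717.05.
Cost at Q = 740: (12,000/740)×298 + (740/2)×4.57 = €4,832.43 + €1,690.90 = €6,523.33.
Excess = €6,523.33 − €5,717.05 = €806.28.

Extra cost ≈ €806 per year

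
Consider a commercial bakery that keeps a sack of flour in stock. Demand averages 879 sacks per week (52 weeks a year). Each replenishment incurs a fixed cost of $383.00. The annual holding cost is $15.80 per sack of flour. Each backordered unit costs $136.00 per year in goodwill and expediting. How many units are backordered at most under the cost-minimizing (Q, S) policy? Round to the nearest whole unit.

Annual demand D = 879 × 52 = 45,708.
With planned backorders, Q* = √(2DS/H) · √((H+B)/B).
√(2DS/H) = √(2 × 45,708 × 383 / 15.8) = 1488.613.
√((H+B)/B) = √((15.8+136)/136) = 1.0565.
Q* ≈ 1572.709.
S* = Q* · H/(H+B) = 1572.709 × 15.8/151.8 ≈ 163.694.

S* ≈ 164 sacks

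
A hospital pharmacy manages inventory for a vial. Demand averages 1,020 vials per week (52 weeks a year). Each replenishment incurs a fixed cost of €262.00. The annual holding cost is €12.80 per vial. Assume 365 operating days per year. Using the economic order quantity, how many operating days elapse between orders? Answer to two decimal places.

T ≈ 10.14 days

Annual demand D = 1,020 × 52 = 53,040.
The optimal lot size = √(2DS/H) = √(2 × 53,040 × 262 / 12.8) ≈ 1473.54.
Cycle time = Q*/D × 365 = 1473.54 / 53,040 × 365 ≈ 10.140 days.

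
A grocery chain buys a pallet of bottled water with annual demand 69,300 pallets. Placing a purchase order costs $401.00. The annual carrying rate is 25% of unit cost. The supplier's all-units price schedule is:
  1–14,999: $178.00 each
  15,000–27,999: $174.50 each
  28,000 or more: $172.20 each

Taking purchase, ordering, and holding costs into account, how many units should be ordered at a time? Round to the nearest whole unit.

Holding cost per unit per year at price C is H = 0.25·C.
Candidates are each tier's EOQ (if it falls in that tier) and each price-break quantity.
EOQ at $178.00 = 1117.6 (feasible in tier 1): TC = 69,300×$178.00 + (69,300/1117.6)×401 + (1117.6/2)×0.25×$178.00 = $12,385,131.76.
EOQ at $174.50 = 1128.7 < 15000, so use break Q=15000: TC = 69,300×$174.50 + (69,300/15000.0)×401 + (15000.0/2)×0.25×$174.50 = $12,421,890.12.
EOQ at $172.20 = 1136.2 < 28000, so use break Q=28000: TC = 69,300×$172.20 + (69,300/28000.0)×401 + (28000.0/2)×0.25×$172.20 = $12,537,152.47.
Lowest total cost is $12,385,131.76 at Q = 1117.6.

Q* ≈ 1,118 pallets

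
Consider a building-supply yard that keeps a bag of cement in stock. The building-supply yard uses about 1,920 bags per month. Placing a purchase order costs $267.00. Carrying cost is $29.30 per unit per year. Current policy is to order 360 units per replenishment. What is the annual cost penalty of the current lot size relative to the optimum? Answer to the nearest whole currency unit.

Extra cost ≈ $3,375 per year

Annual demand D = 1,920 × 12 = 23,040.
EOQ = √(2DS/H) = √(2 × 23,040 × 267 / 29.3) ≈ 648.00.
Cost at Q* = (D/Q*)S + (Q*/2)H = √(2DSH) ≈ $18,986.53.
Cost at Q = 360: (23,040/360)×267 + (360/2)×29.3 = $17,088.00 + $5,274.00 = $22,362.00.
Excess = $22,362.00 − $18,986.53 = $3,375.47.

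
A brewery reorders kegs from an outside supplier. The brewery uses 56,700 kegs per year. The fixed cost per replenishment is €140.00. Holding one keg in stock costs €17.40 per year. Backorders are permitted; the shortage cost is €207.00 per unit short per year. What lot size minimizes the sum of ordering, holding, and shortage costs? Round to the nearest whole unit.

With planned backorders, Q* = √(2DS/H) · √((H+B)/B).
√(2DS/H) = √(2 × 56,700 × 140 / 17.4) = 955.204.
√((H+B)/B) = √((17.4+207)/207) = 1.0412.
Q* ≈ 994.540.

Q* ≈ 995 kegs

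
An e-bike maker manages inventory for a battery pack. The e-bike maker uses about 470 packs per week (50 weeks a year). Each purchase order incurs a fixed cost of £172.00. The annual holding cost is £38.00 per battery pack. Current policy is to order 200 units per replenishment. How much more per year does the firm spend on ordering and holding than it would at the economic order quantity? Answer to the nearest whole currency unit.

Extra cost ≈ £6,483 per year

Annual demand D = 470 × 50 = 23,500.
EOQ = √(2DS/H) = √(2 × 23,500 × 172 / 38) ≈ 461.23.
Cost at Q* = (D/Q*)S + (Q*/2)H = √(2DSH) ≈ £17,526.89.
Cost at Q = 200: (23,500/200)×172 + (200/2)×38 = £20,210.00 + £3,800.00 = £24,010.00.
Excess = £24,010.00 − £17,526.89 = £6,483.11.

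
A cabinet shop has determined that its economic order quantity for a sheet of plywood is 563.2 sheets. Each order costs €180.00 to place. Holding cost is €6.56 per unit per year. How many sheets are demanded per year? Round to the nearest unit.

D ≈ 5,780 sheets per year

The basic EOQ model gives Q* = √(2DS/H); rearrange for the unknown.
From Q* = √(2DS/H): D = Q*²H / (2S) = 563.2² × 6.56 / (2 × 180) = 5779.984.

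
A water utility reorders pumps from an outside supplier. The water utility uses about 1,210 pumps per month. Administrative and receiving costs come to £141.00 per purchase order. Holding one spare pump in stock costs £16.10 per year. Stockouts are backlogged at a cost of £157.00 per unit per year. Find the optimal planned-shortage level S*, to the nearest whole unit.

Annual demand D = 1,210 × 12 = 14,520.
With planned backorders, Q* = √(2DS/H) · √((H+B)/B).
√(2DS/H) = √(2 × 14,520 × 141 / 16.1) = 504.307.
√((H+B)/B) = √((16.1+157)/157) = 1.0500.
Q* ≈ 529.534.
S* = Q* · H/(H+B) = 529.534 × 16.1/173.1 ≈ 49.252.

S* ≈ 49 pumps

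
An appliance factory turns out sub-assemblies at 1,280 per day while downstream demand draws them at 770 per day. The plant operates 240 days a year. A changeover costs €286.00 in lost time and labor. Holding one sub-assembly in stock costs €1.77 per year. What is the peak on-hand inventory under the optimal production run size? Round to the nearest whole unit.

I_max ≈ 4,878 sub-assemblies

Annual demand D = 770 × 240 = 184,800.
Production build-up factor (1 − d/p) = 1 − 770/1,280 = 0.3984.
Q* = √(2DS / (H(1 − d/p))) = √(2 × 184,800 × 286 / (1.77 × 0.3984)).
= √(105,705,600 / 0.7052) ≈ 12242.842.
Maximum inventory = Q*(1 − d/p) = 12242.842 × 0.3984 ≈ 4878.008.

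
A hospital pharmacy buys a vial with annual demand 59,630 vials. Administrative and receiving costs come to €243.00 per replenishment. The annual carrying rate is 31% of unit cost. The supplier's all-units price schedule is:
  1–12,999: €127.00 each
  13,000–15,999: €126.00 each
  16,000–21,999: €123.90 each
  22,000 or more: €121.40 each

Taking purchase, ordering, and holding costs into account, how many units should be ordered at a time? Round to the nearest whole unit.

Holding cost per unit per year at price C is H = 0.31·C.
For each price level, check whether its EOQ is feasible; otherwise the best quantity at that price is the breakpoint.
EOQ at €127.00 = 858.0 (feasible in tier 1): TC = 59,630×€127.00 + (59,630/858.0)×243 + (858.0/2)×0.31×€127.00 = €7,606,787.95.
EOQ at €126.00 = 861.4 < 13000, so use break Q=13000: TC = 59,630×€126.00 + (59,630/13000.0)×243 + (13000.0/2)×0.31×€126.00 = €7,768,384.62.
EOQ at €123.90 = 868.6 < 16000, so use break Q=16000: TC = 59,630×€123.90 + (59,630/16000.0)×243 + (16000.0/2)×0.31×€123.90 = €7,696,334.63.
EOQ at €121.40 = 877.5 < 22000, so use break Q=22000: TC = 59,630×€121.40 + (59,630/22000.0)×243 + (22000.0/2)×0.31×€121.40 = €7,653,714.64.
Lowest total cost is €7,606,787.95 at Q = 858.0.

Q* ≈ 858 vials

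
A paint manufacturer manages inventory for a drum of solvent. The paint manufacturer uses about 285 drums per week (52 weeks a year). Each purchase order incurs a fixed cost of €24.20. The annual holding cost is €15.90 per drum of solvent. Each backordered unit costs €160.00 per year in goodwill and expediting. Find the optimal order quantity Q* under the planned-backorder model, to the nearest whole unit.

Q* ≈ 223 drums

Annual demand D = 285 × 52 = 14,820.
With planned backorders, Q* = √(2DS/H) · √((H+B)/B).
√(2DS/H) = √(2 × 14,820 × 24.2 / 15.9) = 212.397.
√((H+B)/B) = √((15.9+160)/160) = 1.0485.
Q* ≈ 222.700.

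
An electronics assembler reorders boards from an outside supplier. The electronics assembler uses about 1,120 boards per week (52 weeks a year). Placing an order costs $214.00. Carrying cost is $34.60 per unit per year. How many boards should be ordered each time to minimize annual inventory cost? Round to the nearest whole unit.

Q* ≈ 849 boards

Annual demand D = 1,120 × 52 = 58,240.
EOQ = √(2DS / H) = √(2 × 58,240 × 214 / 34.6).
= √(24,926,720 / 34.6) = √720,425.4335 ≈ 848.779.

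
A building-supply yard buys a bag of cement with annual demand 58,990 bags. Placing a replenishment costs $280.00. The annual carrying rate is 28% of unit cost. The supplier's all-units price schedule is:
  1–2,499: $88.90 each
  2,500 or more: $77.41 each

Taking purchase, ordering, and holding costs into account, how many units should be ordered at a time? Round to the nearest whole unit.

Q* ≈ 2,500 bags

Holding cost per unit per year at price C is H = 0.28·C.
Evaluate total cost at each tier's feasible EOQ or, if the EOQ is below the tier, at the tier's minimum quantity.
EOQ at $88.90 = 1152.0 (feasible in tier 1): TC = 58,990×$88.90 + (58,990/1152.0)×280 + (1152.0/2)×0.28×$88.90 = $5,272,886.64.
EOQ at $77.41 = 1234.5 < 2500, so use break Q=2500: TC = 58,990×$77.41 + (58,990/2500.0)×280 + (2500.0/2)×0.28×$77.41 = $4,600,116.28.
Lowest total cost is $4,600,116.28 at Q = 2500.0.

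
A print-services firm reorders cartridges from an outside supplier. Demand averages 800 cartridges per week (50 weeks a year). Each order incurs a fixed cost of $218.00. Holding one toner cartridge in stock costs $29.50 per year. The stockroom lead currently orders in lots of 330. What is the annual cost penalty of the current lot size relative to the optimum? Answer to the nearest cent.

Annual demand D = 800 × 50 = 40,000.
EOQ = √(2DS/H) = √(2 × 40,000 × 218 / 29.5) ≈ 768.89.
Cost at Q* = (D/Q*)S + (Q*/2)H = √(2DSH) ≈ $22,682.15.
Cost at Q = 330: (40,000/330)×218 + (330/2)×29.5 = $26,424.24 + $4,867.50 = $31,291.74.
Excess = $31,291.74 − $22,682.15 = $8,609.59.

Extra cost ≈ $8,609.59 per year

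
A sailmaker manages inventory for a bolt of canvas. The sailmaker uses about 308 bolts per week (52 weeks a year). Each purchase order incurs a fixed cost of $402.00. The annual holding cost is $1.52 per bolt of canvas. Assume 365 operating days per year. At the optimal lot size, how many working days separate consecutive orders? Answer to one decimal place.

T ≈ 66.3 days

Annual demand D = 308 × 52 = 16,016.
The optimal lot size = √(2DS/H) = √(2 × 16,016 × 402 / 1.52) ≈ 2910.60.
Cycle time = Q*/D × 365 = 2910.60 / 16,016 × 365 ≈ 66.332 days.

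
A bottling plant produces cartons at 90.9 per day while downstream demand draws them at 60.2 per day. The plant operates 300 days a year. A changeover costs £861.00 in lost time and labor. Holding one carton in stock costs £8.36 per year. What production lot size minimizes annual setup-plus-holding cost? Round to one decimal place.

Q* ≈ 3,318.8 cartons

Annual demand D = 60.2 × 300 = 18,060.
Production build-up factor (1 − d/p) = 1 − 60.2/90.9 = 0.3377.
Q* = √(2DS / (H(1 − d/p))) = √(2 × 18,060 × 861 / (8.36 × 0.3377)).
= √(31,099,320 / 2.8235) ≈ 3318.830.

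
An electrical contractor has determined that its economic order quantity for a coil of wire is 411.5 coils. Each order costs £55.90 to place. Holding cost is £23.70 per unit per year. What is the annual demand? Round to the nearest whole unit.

Squaring Q* = √(2DS/H) gives Q*² = 2DS/H.
From Q* = √(2DS/H): D = Q*²H / (2S) = 411.5² × 23.7 / (2 × 55.9) = 35896.014.

D ≈ 35,896 coils per year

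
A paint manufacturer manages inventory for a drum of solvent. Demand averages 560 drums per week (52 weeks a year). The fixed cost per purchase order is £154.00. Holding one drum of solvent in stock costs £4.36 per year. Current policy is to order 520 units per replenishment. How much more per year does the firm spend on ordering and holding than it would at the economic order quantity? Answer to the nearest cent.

Annual demand D = 560 × 52 = 29,120.
EOQ = √(2DS/H) = √(2 × 29,120 × 154 / 4.36) ≈ 1434.26.
Cost at Q* = (D/Q*)S + (Q*/2)H = √(2DSH) ≈ £6,253.37.
Cost at Q = 520: (29,120/520)×154 + (520/2)×4.36 = £8,624.00 + £1,133.60 = £9,757.60.
Excess = £9,757.60 − £6,253.37 = £3,504.23.

Extra cost ≈ £3,504.23 per year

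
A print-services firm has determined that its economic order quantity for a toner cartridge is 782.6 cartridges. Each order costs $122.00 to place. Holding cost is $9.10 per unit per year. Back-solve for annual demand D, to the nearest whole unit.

D ≈ 22,842 cartridges per year

Squaring Q* = √(2DS/H) gives Q*² = 2DS/H.
From Q* = √(2DS/H): D = Q*²H / (2S) = 782.6² × 9.1 / (2 × 122) = 22841.849.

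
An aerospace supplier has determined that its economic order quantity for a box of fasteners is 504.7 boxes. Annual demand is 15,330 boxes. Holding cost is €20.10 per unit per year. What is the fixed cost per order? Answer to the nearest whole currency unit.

The basic EOQ model gives Q* = √(2DS/H); rearrange for the unknown.
From Q* = √(2DS/H): S = Q*²H / (2D) = 504.7² × 20.1 / (2 × 15,330) = 166.9900.

S ≈ €167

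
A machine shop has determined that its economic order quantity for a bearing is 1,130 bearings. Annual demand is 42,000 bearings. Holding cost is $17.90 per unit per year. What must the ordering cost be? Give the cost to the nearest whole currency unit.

The basic EOQ model gives Q* = √(2DS/H); rearrange for the unknown.
From Q* = √(2DS/H): S = Q*²H / (2D) = 1,130² × 17.9 / (2 × 42,000) = 272.1013.

S ≈ $272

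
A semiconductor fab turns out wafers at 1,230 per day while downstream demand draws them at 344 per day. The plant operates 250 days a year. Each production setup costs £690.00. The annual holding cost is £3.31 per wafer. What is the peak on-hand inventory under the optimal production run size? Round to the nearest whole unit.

Annual demand D = 344 × 250 = 86,000.
Production build-up factor (1 − d/p) = 1 − 344/1,230 = 0.7203.
Q* = √(2DS / (H(1 − d/p))) = √(2 × 86,000 × 690 / (3.31 × 0.7203)).
= √(118,680,000 / 2.3843) ≈ 7055.218.
Maximum inventory = Q*(1 − d/p) = 7055.218 × 0.7203 ≈ 5082.052.

I_max ≈ 5,082 wafers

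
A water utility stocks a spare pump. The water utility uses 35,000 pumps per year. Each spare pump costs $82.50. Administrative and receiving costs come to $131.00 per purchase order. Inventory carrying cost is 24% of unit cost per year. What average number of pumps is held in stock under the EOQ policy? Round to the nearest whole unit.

Holding cost H = 0.24 × $82.50 = $19.8000 per unit per year.
EOQ = √(2DS/H) = √(2 × 35,000 × 131 / 19.8) ≈ 680.54.
Average inventory = Q*/2 ≈ 680.54 / 2 = 340.269.

Average inventory ≈ 340 pumps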